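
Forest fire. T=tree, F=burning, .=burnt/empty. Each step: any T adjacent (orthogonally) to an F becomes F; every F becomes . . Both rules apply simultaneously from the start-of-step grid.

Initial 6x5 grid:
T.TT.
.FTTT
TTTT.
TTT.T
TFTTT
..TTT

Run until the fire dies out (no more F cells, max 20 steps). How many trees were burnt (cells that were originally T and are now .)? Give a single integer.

Step 1: +5 fires, +2 burnt (F count now 5)
Step 2: +8 fires, +5 burnt (F count now 8)
Step 3: +5 fires, +8 burnt (F count now 5)
Step 4: +2 fires, +5 burnt (F count now 2)
Step 5: +0 fires, +2 burnt (F count now 0)
Fire out after step 5
Initially T: 21, now '.': 29
Total burnt (originally-T cells now '.'): 20

Answer: 20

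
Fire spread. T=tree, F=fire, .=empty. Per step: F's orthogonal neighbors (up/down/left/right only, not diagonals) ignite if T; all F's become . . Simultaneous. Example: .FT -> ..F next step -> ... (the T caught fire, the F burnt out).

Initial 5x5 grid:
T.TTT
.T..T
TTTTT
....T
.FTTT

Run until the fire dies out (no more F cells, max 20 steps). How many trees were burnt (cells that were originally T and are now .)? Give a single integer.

Step 1: +1 fires, +1 burnt (F count now 1)
Step 2: +1 fires, +1 burnt (F count now 1)
Step 3: +1 fires, +1 burnt (F count now 1)
Step 4: +1 fires, +1 burnt (F count now 1)
Step 5: +1 fires, +1 burnt (F count now 1)
Step 6: +2 fires, +1 burnt (F count now 2)
Step 7: +2 fires, +2 burnt (F count now 2)
Step 8: +2 fires, +2 burnt (F count now 2)
Step 9: +3 fires, +2 burnt (F count now 3)
Step 10: +0 fires, +3 burnt (F count now 0)
Fire out after step 10
Initially T: 15, now '.': 24
Total burnt (originally-T cells now '.'): 14

Answer: 14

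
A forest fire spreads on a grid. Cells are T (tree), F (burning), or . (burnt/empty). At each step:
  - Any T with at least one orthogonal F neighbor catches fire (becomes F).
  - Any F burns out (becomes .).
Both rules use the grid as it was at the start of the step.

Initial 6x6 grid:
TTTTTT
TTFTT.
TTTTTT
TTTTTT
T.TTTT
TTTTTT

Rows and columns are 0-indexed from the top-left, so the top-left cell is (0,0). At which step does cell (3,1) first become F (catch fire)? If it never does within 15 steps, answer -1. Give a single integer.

Step 1: cell (3,1)='T' (+4 fires, +1 burnt)
Step 2: cell (3,1)='T' (+7 fires, +4 burnt)
Step 3: cell (3,1)='F' (+7 fires, +7 burnt)
  -> target ignites at step 3
Step 4: cell (3,1)='.' (+6 fires, +7 burnt)
Step 5: cell (3,1)='.' (+5 fires, +6 burnt)
Step 6: cell (3,1)='.' (+3 fires, +5 burnt)
Step 7: cell (3,1)='.' (+1 fires, +3 burnt)
Step 8: cell (3,1)='.' (+0 fires, +1 burnt)
  fire out at step 8

3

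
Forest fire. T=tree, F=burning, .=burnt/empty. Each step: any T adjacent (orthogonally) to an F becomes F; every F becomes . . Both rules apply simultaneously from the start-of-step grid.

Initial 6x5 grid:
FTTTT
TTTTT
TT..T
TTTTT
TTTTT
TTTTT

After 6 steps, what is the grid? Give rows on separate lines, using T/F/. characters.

Step 1: 2 trees catch fire, 1 burn out
  .FTTT
  FTTTT
  TT..T
  TTTTT
  TTTTT
  TTTTT
Step 2: 3 trees catch fire, 2 burn out
  ..FTT
  .FTTT
  FT..T
  TTTTT
  TTTTT
  TTTTT
Step 3: 4 trees catch fire, 3 burn out
  ...FT
  ..FTT
  .F..T
  FTTTT
  TTTTT
  TTTTT
Step 4: 4 trees catch fire, 4 burn out
  ....F
  ...FT
  ....T
  .FTTT
  FTTTT
  TTTTT
Step 5: 4 trees catch fire, 4 burn out
  .....
  ....F
  ....T
  ..FTT
  .FTTT
  FTTTT
Step 6: 4 trees catch fire, 4 burn out
  .....
  .....
  ....F
  ...FT
  ..FTT
  .FTTT

.....
.....
....F
...FT
..FTT
.FTTT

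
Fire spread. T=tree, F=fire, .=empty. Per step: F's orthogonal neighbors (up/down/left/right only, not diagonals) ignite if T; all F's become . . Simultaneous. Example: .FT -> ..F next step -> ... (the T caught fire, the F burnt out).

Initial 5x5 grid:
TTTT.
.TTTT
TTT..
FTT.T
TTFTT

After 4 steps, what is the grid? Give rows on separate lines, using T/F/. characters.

Step 1: 6 trees catch fire, 2 burn out
  TTTT.
  .TTTT
  FTT..
  .FF.T
  FF.FT
Step 2: 3 trees catch fire, 6 burn out
  TTTT.
  .TTTT
  .FF..
  ....T
  ....F
Step 3: 3 trees catch fire, 3 burn out
  TTTT.
  .FFTT
  .....
  ....F
  .....
Step 4: 3 trees catch fire, 3 burn out
  TFFT.
  ...FT
  .....
  .....
  .....

TFFT.
...FT
.....
.....
.....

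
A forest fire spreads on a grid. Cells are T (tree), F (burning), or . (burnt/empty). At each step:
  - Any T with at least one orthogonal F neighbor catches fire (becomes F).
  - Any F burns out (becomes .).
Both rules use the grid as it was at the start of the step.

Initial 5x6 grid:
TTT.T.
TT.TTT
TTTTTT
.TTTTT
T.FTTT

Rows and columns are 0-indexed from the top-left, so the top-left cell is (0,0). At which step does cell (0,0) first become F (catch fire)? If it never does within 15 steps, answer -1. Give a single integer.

Step 1: cell (0,0)='T' (+2 fires, +1 burnt)
Step 2: cell (0,0)='T' (+4 fires, +2 burnt)
Step 3: cell (0,0)='T' (+4 fires, +4 burnt)
Step 4: cell (0,0)='T' (+5 fires, +4 burnt)
Step 5: cell (0,0)='T' (+4 fires, +5 burnt)
Step 6: cell (0,0)='F' (+4 fires, +4 burnt)
  -> target ignites at step 6
Step 7: cell (0,0)='.' (+0 fires, +4 burnt)
  fire out at step 7

6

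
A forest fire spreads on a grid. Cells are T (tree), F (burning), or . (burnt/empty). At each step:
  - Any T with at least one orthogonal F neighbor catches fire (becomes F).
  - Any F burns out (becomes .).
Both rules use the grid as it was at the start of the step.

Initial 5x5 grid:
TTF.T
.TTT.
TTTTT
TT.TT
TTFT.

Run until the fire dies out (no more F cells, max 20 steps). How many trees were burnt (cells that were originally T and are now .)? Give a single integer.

Step 1: +4 fires, +2 burnt (F count now 4)
Step 2: +7 fires, +4 burnt (F count now 7)
Step 3: +4 fires, +7 burnt (F count now 4)
Step 4: +2 fires, +4 burnt (F count now 2)
Step 5: +0 fires, +2 burnt (F count now 0)
Fire out after step 5
Initially T: 18, now '.': 24
Total burnt (originally-T cells now '.'): 17

Answer: 17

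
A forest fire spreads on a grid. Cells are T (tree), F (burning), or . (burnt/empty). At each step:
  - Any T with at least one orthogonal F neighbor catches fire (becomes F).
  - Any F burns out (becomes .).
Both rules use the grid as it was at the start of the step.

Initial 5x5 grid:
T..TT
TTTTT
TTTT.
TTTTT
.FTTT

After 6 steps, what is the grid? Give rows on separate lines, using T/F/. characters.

Step 1: 2 trees catch fire, 1 burn out
  T..TT
  TTTTT
  TTTT.
  TFTTT
  ..FTT
Step 2: 4 trees catch fire, 2 burn out
  T..TT
  TTTTT
  TFTT.
  F.FTT
  ...FT
Step 3: 5 trees catch fire, 4 burn out
  T..TT
  TFTTT
  F.FT.
  ...FT
  ....F
Step 4: 4 trees catch fire, 5 burn out
  T..TT
  F.FTT
  ...F.
  ....F
  .....
Step 5: 2 trees catch fire, 4 burn out
  F..TT
  ...FT
  .....
  .....
  .....
Step 6: 2 trees catch fire, 2 burn out
  ...FT
  ....F
  .....
  .....
  .....

...FT
....F
.....
.....
.....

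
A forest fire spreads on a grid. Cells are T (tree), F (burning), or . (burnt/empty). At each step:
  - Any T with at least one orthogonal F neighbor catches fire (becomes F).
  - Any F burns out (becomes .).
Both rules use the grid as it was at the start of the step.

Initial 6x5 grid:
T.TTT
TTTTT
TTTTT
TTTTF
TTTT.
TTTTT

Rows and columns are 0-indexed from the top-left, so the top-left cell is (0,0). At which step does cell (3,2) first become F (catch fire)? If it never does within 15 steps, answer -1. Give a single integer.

Step 1: cell (3,2)='T' (+2 fires, +1 burnt)
Step 2: cell (3,2)='F' (+4 fires, +2 burnt)
  -> target ignites at step 2
Step 3: cell (3,2)='.' (+6 fires, +4 burnt)
Step 4: cell (3,2)='.' (+7 fires, +6 burnt)
Step 5: cell (3,2)='.' (+5 fires, +7 burnt)
Step 6: cell (3,2)='.' (+2 fires, +5 burnt)
Step 7: cell (3,2)='.' (+1 fires, +2 burnt)
Step 8: cell (3,2)='.' (+0 fires, +1 burnt)
  fire out at step 8

2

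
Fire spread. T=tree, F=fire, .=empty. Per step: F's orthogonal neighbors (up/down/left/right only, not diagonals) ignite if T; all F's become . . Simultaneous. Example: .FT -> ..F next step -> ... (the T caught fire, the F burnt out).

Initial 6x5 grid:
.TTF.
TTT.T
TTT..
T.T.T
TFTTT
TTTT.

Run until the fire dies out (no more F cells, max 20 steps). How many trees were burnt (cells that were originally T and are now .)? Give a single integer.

Answer: 19

Derivation:
Step 1: +4 fires, +2 burnt (F count now 4)
Step 2: +7 fires, +4 burnt (F count now 7)
Step 3: +5 fires, +7 burnt (F count now 5)
Step 4: +3 fires, +5 burnt (F count now 3)
Step 5: +0 fires, +3 burnt (F count now 0)
Fire out after step 5
Initially T: 20, now '.': 29
Total burnt (originally-T cells now '.'): 19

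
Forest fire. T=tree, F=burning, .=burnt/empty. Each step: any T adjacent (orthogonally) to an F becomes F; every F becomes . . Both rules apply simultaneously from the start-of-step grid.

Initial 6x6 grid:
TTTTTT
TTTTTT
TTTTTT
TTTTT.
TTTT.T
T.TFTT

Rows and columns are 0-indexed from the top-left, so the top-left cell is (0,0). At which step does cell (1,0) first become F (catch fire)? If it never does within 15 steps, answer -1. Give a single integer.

Step 1: cell (1,0)='T' (+3 fires, +1 burnt)
Step 2: cell (1,0)='T' (+3 fires, +3 burnt)
Step 3: cell (1,0)='T' (+5 fires, +3 burnt)
Step 4: cell (1,0)='T' (+5 fires, +5 burnt)
Step 5: cell (1,0)='T' (+7 fires, +5 burnt)
Step 6: cell (1,0)='T' (+5 fires, +7 burnt)
Step 7: cell (1,0)='F' (+3 fires, +5 burnt)
  -> target ignites at step 7
Step 8: cell (1,0)='.' (+1 fires, +3 burnt)
Step 9: cell (1,0)='.' (+0 fires, +1 burnt)
  fire out at step 9

7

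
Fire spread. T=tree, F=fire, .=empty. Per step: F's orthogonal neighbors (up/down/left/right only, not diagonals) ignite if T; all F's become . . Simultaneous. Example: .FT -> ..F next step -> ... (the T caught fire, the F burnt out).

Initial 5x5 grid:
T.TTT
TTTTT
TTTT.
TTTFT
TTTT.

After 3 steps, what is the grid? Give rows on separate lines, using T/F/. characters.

Step 1: 4 trees catch fire, 1 burn out
  T.TTT
  TTTTT
  TTTF.
  TTF.F
  TTTF.
Step 2: 4 trees catch fire, 4 burn out
  T.TTT
  TTTFT
  TTF..
  TF...
  TTF..
Step 3: 6 trees catch fire, 4 burn out
  T.TFT
  TTF.F
  TF...
  F....
  TF...

T.TFT
TTF.F
TF...
F....
TF...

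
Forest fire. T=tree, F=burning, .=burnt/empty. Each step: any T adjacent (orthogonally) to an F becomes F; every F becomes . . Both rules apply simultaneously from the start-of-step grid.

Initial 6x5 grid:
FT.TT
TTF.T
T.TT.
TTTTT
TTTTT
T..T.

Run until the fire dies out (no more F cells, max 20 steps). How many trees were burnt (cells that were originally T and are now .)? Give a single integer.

Answer: 18

Derivation:
Step 1: +4 fires, +2 burnt (F count now 4)
Step 2: +3 fires, +4 burnt (F count now 3)
Step 3: +4 fires, +3 burnt (F count now 4)
Step 4: +4 fires, +4 burnt (F count now 4)
Step 5: +3 fires, +4 burnt (F count now 3)
Step 6: +0 fires, +3 burnt (F count now 0)
Fire out after step 6
Initially T: 21, now '.': 27
Total burnt (originally-T cells now '.'): 18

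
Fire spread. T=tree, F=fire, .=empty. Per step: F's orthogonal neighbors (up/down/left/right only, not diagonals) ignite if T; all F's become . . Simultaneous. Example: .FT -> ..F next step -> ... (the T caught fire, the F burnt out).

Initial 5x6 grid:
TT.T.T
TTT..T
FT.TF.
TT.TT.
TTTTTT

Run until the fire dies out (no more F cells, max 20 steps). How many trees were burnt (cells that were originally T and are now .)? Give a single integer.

Step 1: +5 fires, +2 burnt (F count now 5)
Step 2: +6 fires, +5 burnt (F count now 6)
Step 3: +5 fires, +6 burnt (F count now 5)
Step 4: +1 fires, +5 burnt (F count now 1)
Step 5: +0 fires, +1 burnt (F count now 0)
Fire out after step 5
Initially T: 20, now '.': 27
Total burnt (originally-T cells now '.'): 17

Answer: 17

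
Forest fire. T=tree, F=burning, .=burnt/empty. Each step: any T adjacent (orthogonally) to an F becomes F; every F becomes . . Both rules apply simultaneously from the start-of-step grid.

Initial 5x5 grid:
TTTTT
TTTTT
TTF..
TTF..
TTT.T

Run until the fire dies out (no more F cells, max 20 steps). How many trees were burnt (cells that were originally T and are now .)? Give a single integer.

Step 1: +4 fires, +2 burnt (F count now 4)
Step 2: +6 fires, +4 burnt (F count now 6)
Step 3: +5 fires, +6 burnt (F count now 5)
Step 4: +2 fires, +5 burnt (F count now 2)
Step 5: +0 fires, +2 burnt (F count now 0)
Fire out after step 5
Initially T: 18, now '.': 24
Total burnt (originally-T cells now '.'): 17

Answer: 17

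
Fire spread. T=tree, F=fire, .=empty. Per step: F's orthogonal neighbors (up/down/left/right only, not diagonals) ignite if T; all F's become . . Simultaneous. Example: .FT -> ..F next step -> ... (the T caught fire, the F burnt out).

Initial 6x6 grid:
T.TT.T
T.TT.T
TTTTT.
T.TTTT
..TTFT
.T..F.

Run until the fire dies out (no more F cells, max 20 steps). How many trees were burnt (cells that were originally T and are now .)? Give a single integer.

Step 1: +3 fires, +2 burnt (F count now 3)
Step 2: +4 fires, +3 burnt (F count now 4)
Step 3: +2 fires, +4 burnt (F count now 2)
Step 4: +2 fires, +2 burnt (F count now 2)
Step 5: +3 fires, +2 burnt (F count now 3)
Step 6: +2 fires, +3 burnt (F count now 2)
Step 7: +2 fires, +2 burnt (F count now 2)
Step 8: +1 fires, +2 burnt (F count now 1)
Step 9: +0 fires, +1 burnt (F count now 0)
Fire out after step 9
Initially T: 22, now '.': 33
Total burnt (originally-T cells now '.'): 19

Answer: 19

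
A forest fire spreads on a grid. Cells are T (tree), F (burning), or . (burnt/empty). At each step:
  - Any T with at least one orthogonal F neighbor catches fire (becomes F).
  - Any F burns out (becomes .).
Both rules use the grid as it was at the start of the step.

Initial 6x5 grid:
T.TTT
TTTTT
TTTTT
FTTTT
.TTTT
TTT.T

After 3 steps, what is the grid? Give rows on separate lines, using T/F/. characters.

Step 1: 2 trees catch fire, 1 burn out
  T.TTT
  TTTTT
  FTTTT
  .FTTT
  .TTTT
  TTT.T
Step 2: 4 trees catch fire, 2 burn out
  T.TTT
  FTTTT
  .FTTT
  ..FTT
  .FTTT
  TTT.T
Step 3: 6 trees catch fire, 4 burn out
  F.TTT
  .FTTT
  ..FTT
  ...FT
  ..FTT
  TFT.T

F.TTT
.FTTT
..FTT
...FT
..FTT
TFT.T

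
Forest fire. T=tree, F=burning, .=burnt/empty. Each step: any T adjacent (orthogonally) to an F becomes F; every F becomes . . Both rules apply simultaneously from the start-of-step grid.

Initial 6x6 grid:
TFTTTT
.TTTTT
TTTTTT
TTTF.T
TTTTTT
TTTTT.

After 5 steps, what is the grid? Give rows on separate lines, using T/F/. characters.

Step 1: 6 trees catch fire, 2 burn out
  F.FTTT
  .FTTTT
  TTTFTT
  TTF..T
  TTTFTT
  TTTTT.
Step 2: 10 trees catch fire, 6 burn out
  ...FTT
  ..FFTT
  TFF.FT
  TF...T
  TTF.FT
  TTTFT.
Step 3: 9 trees catch fire, 10 burn out
  ....FT
  ....FT
  F....F
  F....T
  TF...F
  TTF.F.
Step 4: 5 trees catch fire, 9 burn out
  .....F
  .....F
  ......
  .....F
  F.....
  TF....
Step 5: 1 trees catch fire, 5 burn out
  ......
  ......
  ......
  ......
  ......
  F.....

......
......
......
......
......
F.....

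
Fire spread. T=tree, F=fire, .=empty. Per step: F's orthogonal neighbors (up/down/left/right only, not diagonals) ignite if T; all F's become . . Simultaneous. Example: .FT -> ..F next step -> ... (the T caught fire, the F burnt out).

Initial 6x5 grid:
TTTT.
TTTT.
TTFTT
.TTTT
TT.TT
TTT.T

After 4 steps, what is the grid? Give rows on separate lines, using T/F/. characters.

Step 1: 4 trees catch fire, 1 burn out
  TTTT.
  TTFT.
  TF.FT
  .TFTT
  TT.TT
  TTT.T
Step 2: 7 trees catch fire, 4 burn out
  TTFT.
  TF.F.
  F...F
  .F.FT
  TT.TT
  TTT.T
Step 3: 6 trees catch fire, 7 burn out
  TF.F.
  F....
  .....
  ....F
  TF.FT
  TTT.T
Step 4: 4 trees catch fire, 6 burn out
  F....
  .....
  .....
  .....
  F...F
  TFT.T

F....
.....
.....
.....
F...F
TFT.T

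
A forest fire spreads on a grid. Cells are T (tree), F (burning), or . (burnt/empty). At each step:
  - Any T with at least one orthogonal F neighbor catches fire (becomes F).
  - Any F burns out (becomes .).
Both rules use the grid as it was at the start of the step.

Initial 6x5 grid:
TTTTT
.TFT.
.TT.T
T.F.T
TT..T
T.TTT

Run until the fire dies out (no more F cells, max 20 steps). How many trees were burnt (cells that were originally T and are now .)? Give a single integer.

Step 1: +4 fires, +2 burnt (F count now 4)
Step 2: +3 fires, +4 burnt (F count now 3)
Step 3: +2 fires, +3 burnt (F count now 2)
Step 4: +0 fires, +2 burnt (F count now 0)
Fire out after step 4
Initially T: 19, now '.': 20
Total burnt (originally-T cells now '.'): 9

Answer: 9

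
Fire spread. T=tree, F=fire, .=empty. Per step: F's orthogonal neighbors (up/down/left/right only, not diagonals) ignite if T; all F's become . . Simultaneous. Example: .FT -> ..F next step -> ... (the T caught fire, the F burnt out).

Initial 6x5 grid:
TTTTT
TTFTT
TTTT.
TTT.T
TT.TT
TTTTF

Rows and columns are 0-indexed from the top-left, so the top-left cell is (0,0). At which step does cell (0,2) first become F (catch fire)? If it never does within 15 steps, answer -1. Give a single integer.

Step 1: cell (0,2)='F' (+6 fires, +2 burnt)
  -> target ignites at step 1
Step 2: cell (0,2)='.' (+10 fires, +6 burnt)
Step 3: cell (0,2)='.' (+5 fires, +10 burnt)
Step 4: cell (0,2)='.' (+3 fires, +5 burnt)
Step 5: cell (0,2)='.' (+1 fires, +3 burnt)
Step 6: cell (0,2)='.' (+0 fires, +1 burnt)
  fire out at step 6

1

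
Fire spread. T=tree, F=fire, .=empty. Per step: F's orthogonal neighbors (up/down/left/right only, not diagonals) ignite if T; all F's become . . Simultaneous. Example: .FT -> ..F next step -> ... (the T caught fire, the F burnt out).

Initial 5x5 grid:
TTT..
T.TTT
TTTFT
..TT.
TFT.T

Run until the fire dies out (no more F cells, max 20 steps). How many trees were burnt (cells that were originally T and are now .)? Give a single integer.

Step 1: +6 fires, +2 burnt (F count now 6)
Step 2: +4 fires, +6 burnt (F count now 4)
Step 3: +2 fires, +4 burnt (F count now 2)
Step 4: +2 fires, +2 burnt (F count now 2)
Step 5: +1 fires, +2 burnt (F count now 1)
Step 6: +0 fires, +1 burnt (F count now 0)
Fire out after step 6
Initially T: 16, now '.': 24
Total burnt (originally-T cells now '.'): 15

Answer: 15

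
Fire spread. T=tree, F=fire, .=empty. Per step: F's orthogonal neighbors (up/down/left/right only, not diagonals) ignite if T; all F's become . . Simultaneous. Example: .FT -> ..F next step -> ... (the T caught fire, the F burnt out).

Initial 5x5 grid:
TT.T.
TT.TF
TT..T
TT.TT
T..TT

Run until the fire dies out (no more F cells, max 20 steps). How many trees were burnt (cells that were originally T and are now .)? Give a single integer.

Answer: 7

Derivation:
Step 1: +2 fires, +1 burnt (F count now 2)
Step 2: +2 fires, +2 burnt (F count now 2)
Step 3: +2 fires, +2 burnt (F count now 2)
Step 4: +1 fires, +2 burnt (F count now 1)
Step 5: +0 fires, +1 burnt (F count now 0)
Fire out after step 5
Initially T: 16, now '.': 16
Total burnt (originally-T cells now '.'): 7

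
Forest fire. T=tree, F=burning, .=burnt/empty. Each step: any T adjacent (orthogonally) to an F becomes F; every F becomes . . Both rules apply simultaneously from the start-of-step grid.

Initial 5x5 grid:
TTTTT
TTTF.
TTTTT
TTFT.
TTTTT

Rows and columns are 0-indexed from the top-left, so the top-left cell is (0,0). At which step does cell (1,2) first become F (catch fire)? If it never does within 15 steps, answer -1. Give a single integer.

Step 1: cell (1,2)='F' (+7 fires, +2 burnt)
  -> target ignites at step 1
Step 2: cell (1,2)='.' (+8 fires, +7 burnt)
Step 3: cell (1,2)='.' (+5 fires, +8 burnt)
Step 4: cell (1,2)='.' (+1 fires, +5 burnt)
Step 5: cell (1,2)='.' (+0 fires, +1 burnt)
  fire out at step 5

1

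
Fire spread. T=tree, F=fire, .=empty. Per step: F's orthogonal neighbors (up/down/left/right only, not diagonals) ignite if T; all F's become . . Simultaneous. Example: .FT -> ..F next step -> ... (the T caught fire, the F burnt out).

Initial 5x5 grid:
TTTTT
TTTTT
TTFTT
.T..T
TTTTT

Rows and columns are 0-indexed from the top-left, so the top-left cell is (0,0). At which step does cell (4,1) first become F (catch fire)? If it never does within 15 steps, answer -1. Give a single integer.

Step 1: cell (4,1)='T' (+3 fires, +1 burnt)
Step 2: cell (4,1)='T' (+6 fires, +3 burnt)
Step 3: cell (4,1)='F' (+6 fires, +6 burnt)
  -> target ignites at step 3
Step 4: cell (4,1)='.' (+5 fires, +6 burnt)
Step 5: cell (4,1)='.' (+1 fires, +5 burnt)
Step 6: cell (4,1)='.' (+0 fires, +1 burnt)
  fire out at step 6

3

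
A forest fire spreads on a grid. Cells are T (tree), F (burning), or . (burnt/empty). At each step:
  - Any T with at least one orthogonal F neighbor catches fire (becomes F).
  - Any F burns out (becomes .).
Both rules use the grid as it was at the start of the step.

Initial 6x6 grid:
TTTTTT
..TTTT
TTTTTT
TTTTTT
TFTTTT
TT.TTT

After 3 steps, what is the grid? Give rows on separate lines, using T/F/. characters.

Step 1: 4 trees catch fire, 1 burn out
  TTTTTT
  ..TTTT
  TTTTTT
  TFTTTT
  F.FTTT
  TF.TTT
Step 2: 5 trees catch fire, 4 burn out
  TTTTTT
  ..TTTT
  TFTTTT
  F.FTTT
  ...FTT
  F..TTT
Step 3: 5 trees catch fire, 5 burn out
  TTTTTT
  ..TTTT
  F.FTTT
  ...FTT
  ....FT
  ...FTT

TTTTTT
..TTTT
F.FTTT
...FTT
....FT
...FTT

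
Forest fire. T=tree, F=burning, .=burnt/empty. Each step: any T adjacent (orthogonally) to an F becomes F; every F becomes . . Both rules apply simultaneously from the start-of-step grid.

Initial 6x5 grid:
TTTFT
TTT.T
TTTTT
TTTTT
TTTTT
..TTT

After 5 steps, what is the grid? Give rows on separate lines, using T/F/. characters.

Step 1: 2 trees catch fire, 1 burn out
  TTF.F
  TTT.T
  TTTTT
  TTTTT
  TTTTT
  ..TTT
Step 2: 3 trees catch fire, 2 burn out
  TF...
  TTF.F
  TTTTT
  TTTTT
  TTTTT
  ..TTT
Step 3: 4 trees catch fire, 3 burn out
  F....
  TF...
  TTFTF
  TTTTT
  TTTTT
  ..TTT
Step 4: 5 trees catch fire, 4 burn out
  .....
  F....
  TF.F.
  TTFTF
  TTTTT
  ..TTT
Step 5: 5 trees catch fire, 5 burn out
  .....
  .....
  F....
  TF.F.
  TTFTF
  ..TTT

.....
.....
F....
TF.F.
TTFTF
..TTT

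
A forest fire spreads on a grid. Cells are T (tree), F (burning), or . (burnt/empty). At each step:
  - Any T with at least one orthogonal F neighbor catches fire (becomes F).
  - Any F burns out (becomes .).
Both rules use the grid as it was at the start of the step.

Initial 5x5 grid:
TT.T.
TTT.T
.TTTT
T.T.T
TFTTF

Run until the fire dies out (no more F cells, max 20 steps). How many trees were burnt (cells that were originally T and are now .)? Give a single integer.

Step 1: +4 fires, +2 burnt (F count now 4)
Step 2: +3 fires, +4 burnt (F count now 3)
Step 3: +3 fires, +3 burnt (F count now 3)
Step 4: +2 fires, +3 burnt (F count now 2)
Step 5: +1 fires, +2 burnt (F count now 1)
Step 6: +2 fires, +1 burnt (F count now 2)
Step 7: +1 fires, +2 burnt (F count now 1)
Step 8: +0 fires, +1 burnt (F count now 0)
Fire out after step 8
Initially T: 17, now '.': 24
Total burnt (originally-T cells now '.'): 16

Answer: 16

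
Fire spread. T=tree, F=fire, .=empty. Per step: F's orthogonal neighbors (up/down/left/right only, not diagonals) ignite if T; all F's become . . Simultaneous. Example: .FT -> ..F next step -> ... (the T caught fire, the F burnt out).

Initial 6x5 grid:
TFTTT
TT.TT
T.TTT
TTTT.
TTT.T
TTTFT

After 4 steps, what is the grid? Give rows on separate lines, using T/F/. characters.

Step 1: 5 trees catch fire, 2 burn out
  F.FTT
  TF.TT
  T.TTT
  TTTT.
  TTT.T
  TTF.F
Step 2: 5 trees catch fire, 5 burn out
  ...FT
  F..TT
  T.TTT
  TTTT.
  TTF.F
  TF...
Step 3: 6 trees catch fire, 5 burn out
  ....F
  ...FT
  F.TTT
  TTFT.
  TF...
  F....
Step 4: 7 trees catch fire, 6 burn out
  .....
  ....F
  ..FFT
  FF.F.
  F....
  .....

.....
....F
..FFT
FF.F.
F....
.....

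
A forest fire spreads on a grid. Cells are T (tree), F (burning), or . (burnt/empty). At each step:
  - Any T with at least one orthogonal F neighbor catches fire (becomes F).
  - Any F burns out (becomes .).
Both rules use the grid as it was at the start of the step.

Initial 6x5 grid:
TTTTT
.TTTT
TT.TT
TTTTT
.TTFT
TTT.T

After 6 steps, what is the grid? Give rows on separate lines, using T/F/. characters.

Step 1: 3 trees catch fire, 1 burn out
  TTTTT
  .TTTT
  TT.TT
  TTTFT
  .TF.F
  TTT.T
Step 2: 6 trees catch fire, 3 burn out
  TTTTT
  .TTTT
  TT.FT
  TTF.F
  .F...
  TTF.F
Step 3: 4 trees catch fire, 6 burn out
  TTTTT
  .TTFT
  TT..F
  TF...
  .....
  TF...
Step 4: 6 trees catch fire, 4 burn out
  TTTFT
  .TF.F
  TF...
  F....
  .....
  F....
Step 5: 4 trees catch fire, 6 burn out
  TTF.F
  .F...
  F....
  .....
  .....
  .....
Step 6: 1 trees catch fire, 4 burn out
  TF...
  .....
  .....
  .....
  .....
  .....

TF...
.....
.....
.....
.....
.....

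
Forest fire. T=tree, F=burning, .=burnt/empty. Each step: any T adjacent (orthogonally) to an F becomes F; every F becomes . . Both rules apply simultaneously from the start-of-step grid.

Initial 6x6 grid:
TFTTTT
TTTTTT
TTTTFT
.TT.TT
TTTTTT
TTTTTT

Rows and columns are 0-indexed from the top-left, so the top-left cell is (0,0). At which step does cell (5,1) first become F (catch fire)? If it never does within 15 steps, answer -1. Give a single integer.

Step 1: cell (5,1)='T' (+7 fires, +2 burnt)
Step 2: cell (5,1)='T' (+10 fires, +7 burnt)
Step 3: cell (5,1)='T' (+7 fires, +10 burnt)
Step 4: cell (5,1)='T' (+4 fires, +7 burnt)
Step 5: cell (5,1)='F' (+3 fires, +4 burnt)
  -> target ignites at step 5
Step 6: cell (5,1)='.' (+1 fires, +3 burnt)
Step 7: cell (5,1)='.' (+0 fires, +1 burnt)
  fire out at step 7

5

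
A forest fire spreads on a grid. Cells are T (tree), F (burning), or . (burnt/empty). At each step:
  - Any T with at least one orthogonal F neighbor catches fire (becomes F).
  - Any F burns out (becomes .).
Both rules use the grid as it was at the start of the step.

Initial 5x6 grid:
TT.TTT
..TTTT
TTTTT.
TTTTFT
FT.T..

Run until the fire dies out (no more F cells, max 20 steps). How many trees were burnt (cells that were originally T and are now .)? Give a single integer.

Step 1: +5 fires, +2 burnt (F count now 5)
Step 2: +6 fires, +5 burnt (F count now 6)
Step 3: +5 fires, +6 burnt (F count now 5)
Step 4: +3 fires, +5 burnt (F count now 3)
Step 5: +0 fires, +3 burnt (F count now 0)
Fire out after step 5
Initially T: 21, now '.': 28
Total burnt (originally-T cells now '.'): 19

Answer: 19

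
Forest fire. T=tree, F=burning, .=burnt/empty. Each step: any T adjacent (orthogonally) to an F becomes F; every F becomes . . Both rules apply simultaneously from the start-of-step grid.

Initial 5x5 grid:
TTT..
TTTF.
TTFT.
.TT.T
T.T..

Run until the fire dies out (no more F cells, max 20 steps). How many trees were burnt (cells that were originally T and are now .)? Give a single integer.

Answer: 12

Derivation:
Step 1: +4 fires, +2 burnt (F count now 4)
Step 2: +5 fires, +4 burnt (F count now 5)
Step 3: +2 fires, +5 burnt (F count now 2)
Step 4: +1 fires, +2 burnt (F count now 1)
Step 5: +0 fires, +1 burnt (F count now 0)
Fire out after step 5
Initially T: 14, now '.': 23
Total burnt (originally-T cells now '.'): 12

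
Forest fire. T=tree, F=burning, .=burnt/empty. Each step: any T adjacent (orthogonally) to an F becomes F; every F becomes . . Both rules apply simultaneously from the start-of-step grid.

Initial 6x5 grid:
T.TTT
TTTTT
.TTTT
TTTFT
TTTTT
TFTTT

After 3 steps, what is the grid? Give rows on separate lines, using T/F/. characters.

Step 1: 7 trees catch fire, 2 burn out
  T.TTT
  TTTTT
  .TTFT
  TTF.F
  TFTFT
  F.FTT
Step 2: 8 trees catch fire, 7 burn out
  T.TTT
  TTTFT
  .TF.F
  TF...
  F.F.F
  ...FT
Step 3: 6 trees catch fire, 8 burn out
  T.TFT
  TTF.F
  .F...
  F....
  .....
  ....F

T.TFT
TTF.F
.F...
F....
.....
....F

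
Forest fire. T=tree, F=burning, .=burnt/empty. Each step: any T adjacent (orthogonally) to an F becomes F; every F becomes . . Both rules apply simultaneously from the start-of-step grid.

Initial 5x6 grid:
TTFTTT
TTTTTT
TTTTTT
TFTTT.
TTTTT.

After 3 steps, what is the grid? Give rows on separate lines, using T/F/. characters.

Step 1: 7 trees catch fire, 2 burn out
  TF.FTT
  TTFTTT
  TFTTTT
  F.FTT.
  TFTTT.
Step 2: 9 trees catch fire, 7 burn out
  F...FT
  TF.FTT
  F.FTTT
  ...FT.
  F.FTT.
Step 3: 6 trees catch fire, 9 burn out
  .....F
  F...FT
  ...FTT
  ....F.
  ...FT.

.....F
F...FT
...FTT
....F.
...FT.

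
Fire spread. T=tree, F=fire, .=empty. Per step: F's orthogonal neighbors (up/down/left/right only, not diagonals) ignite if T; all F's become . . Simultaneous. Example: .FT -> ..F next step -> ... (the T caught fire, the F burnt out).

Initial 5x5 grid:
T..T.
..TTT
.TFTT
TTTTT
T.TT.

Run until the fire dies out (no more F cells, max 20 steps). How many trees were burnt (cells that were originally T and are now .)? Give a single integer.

Step 1: +4 fires, +1 burnt (F count now 4)
Step 2: +5 fires, +4 burnt (F count now 5)
Step 3: +5 fires, +5 burnt (F count now 5)
Step 4: +1 fires, +5 burnt (F count now 1)
Step 5: +0 fires, +1 burnt (F count now 0)
Fire out after step 5
Initially T: 16, now '.': 24
Total burnt (originally-T cells now '.'): 15

Answer: 15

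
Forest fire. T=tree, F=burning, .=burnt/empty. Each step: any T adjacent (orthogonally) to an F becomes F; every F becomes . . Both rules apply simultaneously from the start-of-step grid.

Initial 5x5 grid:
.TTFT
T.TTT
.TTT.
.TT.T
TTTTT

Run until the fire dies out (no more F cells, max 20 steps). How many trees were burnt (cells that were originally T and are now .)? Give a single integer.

Answer: 17

Derivation:
Step 1: +3 fires, +1 burnt (F count now 3)
Step 2: +4 fires, +3 burnt (F count now 4)
Step 3: +1 fires, +4 burnt (F count now 1)
Step 4: +2 fires, +1 burnt (F count now 2)
Step 5: +2 fires, +2 burnt (F count now 2)
Step 6: +2 fires, +2 burnt (F count now 2)
Step 7: +2 fires, +2 burnt (F count now 2)
Step 8: +1 fires, +2 burnt (F count now 1)
Step 9: +0 fires, +1 burnt (F count now 0)
Fire out after step 9
Initially T: 18, now '.': 24
Total burnt (originally-T cells now '.'): 17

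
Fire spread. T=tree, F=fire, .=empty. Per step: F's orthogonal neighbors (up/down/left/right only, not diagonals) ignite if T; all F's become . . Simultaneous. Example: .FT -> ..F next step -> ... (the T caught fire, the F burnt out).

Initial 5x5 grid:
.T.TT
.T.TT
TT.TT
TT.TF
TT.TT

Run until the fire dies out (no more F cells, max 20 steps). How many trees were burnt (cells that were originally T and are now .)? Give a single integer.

Step 1: +3 fires, +1 burnt (F count now 3)
Step 2: +3 fires, +3 burnt (F count now 3)
Step 3: +2 fires, +3 burnt (F count now 2)
Step 4: +1 fires, +2 burnt (F count now 1)
Step 5: +0 fires, +1 burnt (F count now 0)
Fire out after step 5
Initially T: 17, now '.': 17
Total burnt (originally-T cells now '.'): 9

Answer: 9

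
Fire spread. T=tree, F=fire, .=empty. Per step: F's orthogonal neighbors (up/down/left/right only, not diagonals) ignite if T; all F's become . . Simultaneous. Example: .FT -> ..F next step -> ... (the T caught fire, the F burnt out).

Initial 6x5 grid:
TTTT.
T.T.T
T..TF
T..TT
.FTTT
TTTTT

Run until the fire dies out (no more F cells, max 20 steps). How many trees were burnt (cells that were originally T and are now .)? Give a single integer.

Answer: 12

Derivation:
Step 1: +5 fires, +2 burnt (F count now 5)
Step 2: +5 fires, +5 burnt (F count now 5)
Step 3: +2 fires, +5 burnt (F count now 2)
Step 4: +0 fires, +2 burnt (F count now 0)
Fire out after step 4
Initially T: 20, now '.': 22
Total burnt (originally-T cells now '.'): 12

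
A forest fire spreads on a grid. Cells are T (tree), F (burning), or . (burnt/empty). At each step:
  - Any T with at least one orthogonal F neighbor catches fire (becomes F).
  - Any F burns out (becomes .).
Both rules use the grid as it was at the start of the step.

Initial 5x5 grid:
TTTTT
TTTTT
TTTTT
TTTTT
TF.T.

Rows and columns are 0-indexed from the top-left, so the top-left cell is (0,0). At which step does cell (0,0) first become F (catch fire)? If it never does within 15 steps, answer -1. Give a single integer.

Step 1: cell (0,0)='T' (+2 fires, +1 burnt)
Step 2: cell (0,0)='T' (+3 fires, +2 burnt)
Step 3: cell (0,0)='T' (+4 fires, +3 burnt)
Step 4: cell (0,0)='T' (+6 fires, +4 burnt)
Step 5: cell (0,0)='F' (+4 fires, +6 burnt)
  -> target ignites at step 5
Step 6: cell (0,0)='.' (+2 fires, +4 burnt)
Step 7: cell (0,0)='.' (+1 fires, +2 burnt)
Step 8: cell (0,0)='.' (+0 fires, +1 burnt)
  fire out at step 8

5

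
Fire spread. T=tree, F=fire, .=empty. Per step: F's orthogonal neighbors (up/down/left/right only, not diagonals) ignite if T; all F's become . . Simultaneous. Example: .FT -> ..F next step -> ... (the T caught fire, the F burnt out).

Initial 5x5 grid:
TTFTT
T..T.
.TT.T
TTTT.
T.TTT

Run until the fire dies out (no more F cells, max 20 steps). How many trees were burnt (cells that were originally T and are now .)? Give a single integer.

Step 1: +2 fires, +1 burnt (F count now 2)
Step 2: +3 fires, +2 burnt (F count now 3)
Step 3: +1 fires, +3 burnt (F count now 1)
Step 4: +0 fires, +1 burnt (F count now 0)
Fire out after step 4
Initially T: 17, now '.': 14
Total burnt (originally-T cells now '.'): 6

Answer: 6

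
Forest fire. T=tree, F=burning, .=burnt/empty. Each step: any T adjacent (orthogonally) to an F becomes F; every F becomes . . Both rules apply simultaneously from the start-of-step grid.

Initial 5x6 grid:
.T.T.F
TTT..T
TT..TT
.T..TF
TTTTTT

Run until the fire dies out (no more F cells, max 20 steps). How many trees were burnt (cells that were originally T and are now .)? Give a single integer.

Answer: 17

Derivation:
Step 1: +4 fires, +2 burnt (F count now 4)
Step 2: +2 fires, +4 burnt (F count now 2)
Step 3: +1 fires, +2 burnt (F count now 1)
Step 4: +1 fires, +1 burnt (F count now 1)
Step 5: +1 fires, +1 burnt (F count now 1)
Step 6: +2 fires, +1 burnt (F count now 2)
Step 7: +1 fires, +2 burnt (F count now 1)
Step 8: +2 fires, +1 burnt (F count now 2)
Step 9: +3 fires, +2 burnt (F count now 3)
Step 10: +0 fires, +3 burnt (F count now 0)
Fire out after step 10
Initially T: 18, now '.': 29
Total burnt (originally-T cells now '.'): 17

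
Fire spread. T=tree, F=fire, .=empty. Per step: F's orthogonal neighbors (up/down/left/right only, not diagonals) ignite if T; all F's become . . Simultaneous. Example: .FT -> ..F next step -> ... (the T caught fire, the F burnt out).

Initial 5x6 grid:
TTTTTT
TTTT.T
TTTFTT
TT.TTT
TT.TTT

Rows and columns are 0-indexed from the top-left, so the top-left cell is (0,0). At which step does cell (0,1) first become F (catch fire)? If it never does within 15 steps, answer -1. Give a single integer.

Step 1: cell (0,1)='T' (+4 fires, +1 burnt)
Step 2: cell (0,1)='T' (+6 fires, +4 burnt)
Step 3: cell (0,1)='T' (+8 fires, +6 burnt)
Step 4: cell (0,1)='F' (+6 fires, +8 burnt)
  -> target ignites at step 4
Step 5: cell (0,1)='.' (+2 fires, +6 burnt)
Step 6: cell (0,1)='.' (+0 fires, +2 burnt)
  fire out at step 6

4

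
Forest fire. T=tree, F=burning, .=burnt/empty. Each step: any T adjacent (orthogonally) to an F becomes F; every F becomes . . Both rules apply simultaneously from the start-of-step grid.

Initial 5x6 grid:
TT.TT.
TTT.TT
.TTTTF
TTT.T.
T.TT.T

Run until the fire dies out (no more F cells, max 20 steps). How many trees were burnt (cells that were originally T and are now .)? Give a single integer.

Step 1: +2 fires, +1 burnt (F count now 2)
Step 2: +3 fires, +2 burnt (F count now 3)
Step 3: +2 fires, +3 burnt (F count now 2)
Step 4: +4 fires, +2 burnt (F count now 4)
Step 5: +3 fires, +4 burnt (F count now 3)
Step 6: +4 fires, +3 burnt (F count now 4)
Step 7: +2 fires, +4 burnt (F count now 2)
Step 8: +0 fires, +2 burnt (F count now 0)
Fire out after step 8
Initially T: 21, now '.': 29
Total burnt (originally-T cells now '.'): 20

Answer: 20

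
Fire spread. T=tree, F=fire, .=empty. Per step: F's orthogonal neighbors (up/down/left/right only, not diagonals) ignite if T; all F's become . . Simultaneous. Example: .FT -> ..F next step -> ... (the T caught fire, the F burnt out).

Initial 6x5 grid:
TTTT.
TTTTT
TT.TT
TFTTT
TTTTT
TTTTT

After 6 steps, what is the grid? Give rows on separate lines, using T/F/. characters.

Step 1: 4 trees catch fire, 1 burn out
  TTTT.
  TTTTT
  TF.TT
  F.FTT
  TFTTT
  TTTTT
Step 2: 6 trees catch fire, 4 burn out
  TTTT.
  TFTTT
  F..TT
  ...FT
  F.FTT
  TFTTT
Step 3: 8 trees catch fire, 6 burn out
  TFTT.
  F.FTT
  ...FT
  ....F
  ...FT
  F.FTT
Step 4: 6 trees catch fire, 8 burn out
  F.FT.
  ...FT
  ....F
  .....
  ....F
  ...FT
Step 5: 3 trees catch fire, 6 burn out
  ...F.
  ....F
  .....
  .....
  .....
  ....F
Step 6: 0 trees catch fire, 3 burn out
  .....
  .....
  .....
  .....
  .....
  .....

.....
.....
.....
.....
.....
.....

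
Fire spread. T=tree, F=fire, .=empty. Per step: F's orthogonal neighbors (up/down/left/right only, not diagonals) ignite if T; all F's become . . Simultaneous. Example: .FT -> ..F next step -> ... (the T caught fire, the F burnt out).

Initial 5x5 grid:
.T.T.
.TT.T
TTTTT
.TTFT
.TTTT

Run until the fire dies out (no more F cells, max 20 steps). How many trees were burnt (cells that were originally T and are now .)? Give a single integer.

Step 1: +4 fires, +1 burnt (F count now 4)
Step 2: +5 fires, +4 burnt (F count now 5)
Step 3: +4 fires, +5 burnt (F count now 4)
Step 4: +2 fires, +4 burnt (F count now 2)
Step 5: +1 fires, +2 burnt (F count now 1)
Step 6: +0 fires, +1 burnt (F count now 0)
Fire out after step 6
Initially T: 17, now '.': 24
Total burnt (originally-T cells now '.'): 16

Answer: 16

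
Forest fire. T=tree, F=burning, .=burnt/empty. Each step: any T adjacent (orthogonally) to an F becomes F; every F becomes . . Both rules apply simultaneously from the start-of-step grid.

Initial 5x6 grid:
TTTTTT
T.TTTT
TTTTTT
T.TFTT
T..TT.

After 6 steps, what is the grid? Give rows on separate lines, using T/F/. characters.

Step 1: 4 trees catch fire, 1 burn out
  TTTTTT
  T.TTTT
  TTTFTT
  T.F.FT
  T..FT.
Step 2: 5 trees catch fire, 4 burn out
  TTTTTT
  T.TFTT
  TTF.FT
  T....F
  T...F.
Step 3: 5 trees catch fire, 5 burn out
  TTTFTT
  T.F.FT
  TF...F
  T.....
  T.....
Step 4: 4 trees catch fire, 5 burn out
  TTF.FT
  T....F
  F.....
  T.....
  T.....
Step 5: 4 trees catch fire, 4 burn out
  TF...F
  F.....
  ......
  F.....
  T.....
Step 6: 2 trees catch fire, 4 burn out
  F.....
  ......
  ......
  ......
  F.....

F.....
......
......
......
F.....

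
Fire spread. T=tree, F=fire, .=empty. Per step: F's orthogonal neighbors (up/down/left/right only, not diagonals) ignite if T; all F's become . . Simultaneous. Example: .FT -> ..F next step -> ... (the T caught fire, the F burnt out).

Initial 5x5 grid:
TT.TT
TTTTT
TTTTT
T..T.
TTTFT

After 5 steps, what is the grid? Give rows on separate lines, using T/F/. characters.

Step 1: 3 trees catch fire, 1 burn out
  TT.TT
  TTTTT
  TTTTT
  T..F.
  TTF.F
Step 2: 2 trees catch fire, 3 burn out
  TT.TT
  TTTTT
  TTTFT
  T....
  TF...
Step 3: 4 trees catch fire, 2 burn out
  TT.TT
  TTTFT
  TTF.F
  T....
  F....
Step 4: 5 trees catch fire, 4 burn out
  TT.FT
  TTF.F
  TF...
  F....
  .....
Step 5: 3 trees catch fire, 5 burn out
  TT..F
  TF...
  F....
  .....
  .....

TT..F
TF...
F....
.....
.....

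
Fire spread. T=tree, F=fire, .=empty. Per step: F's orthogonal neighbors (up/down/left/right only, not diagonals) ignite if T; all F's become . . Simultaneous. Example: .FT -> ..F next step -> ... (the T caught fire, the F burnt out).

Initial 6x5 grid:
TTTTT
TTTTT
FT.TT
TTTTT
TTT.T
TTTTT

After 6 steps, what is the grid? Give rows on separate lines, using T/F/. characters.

Step 1: 3 trees catch fire, 1 burn out
  TTTTT
  FTTTT
  .F.TT
  FTTTT
  TTT.T
  TTTTT
Step 2: 4 trees catch fire, 3 burn out
  FTTTT
  .FTTT
  ...TT
  .FTTT
  FTT.T
  TTTTT
Step 3: 5 trees catch fire, 4 burn out
  .FTTT
  ..FTT
  ...TT
  ..FTT
  .FT.T
  FTTTT
Step 4: 5 trees catch fire, 5 burn out
  ..FTT
  ...FT
  ...TT
  ...FT
  ..F.T
  .FTTT
Step 5: 5 trees catch fire, 5 burn out
  ...FT
  ....F
  ...FT
  ....F
  ....T
  ..FTT
Step 6: 4 trees catch fire, 5 burn out
  ....F
  .....
  ....F
  .....
  ....F
  ...FT

....F
.....
....F
.....
....F
...FT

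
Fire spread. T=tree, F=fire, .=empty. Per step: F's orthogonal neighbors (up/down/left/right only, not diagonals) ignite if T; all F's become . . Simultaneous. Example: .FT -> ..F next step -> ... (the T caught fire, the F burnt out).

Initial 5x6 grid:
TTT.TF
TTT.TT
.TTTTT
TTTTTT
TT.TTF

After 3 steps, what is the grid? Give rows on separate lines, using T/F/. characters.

Step 1: 4 trees catch fire, 2 burn out
  TTT.F.
  TTT.TF
  .TTTTT
  TTTTTF
  TT.TF.
Step 2: 4 trees catch fire, 4 burn out
  TTT...
  TTT.F.
  .TTTTF
  TTTTF.
  TT.F..
Step 3: 2 trees catch fire, 4 burn out
  TTT...
  TTT...
  .TTTF.
  TTTF..
  TT....

TTT...
TTT...
.TTTF.
TTTF..
TT....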